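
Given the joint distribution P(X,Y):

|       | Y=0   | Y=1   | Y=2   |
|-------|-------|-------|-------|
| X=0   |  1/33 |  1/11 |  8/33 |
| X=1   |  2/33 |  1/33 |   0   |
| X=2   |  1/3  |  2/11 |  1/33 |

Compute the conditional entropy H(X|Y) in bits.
0.9313 bits

H(X|Y) = H(X,Y) - H(Y)

H(X,Y) = -Σ_{x,y} P(x,y) log₂ P(x,y). Per-cell terms -P(x,y)·log₂P(x,y):
  X=0: 0.15286, 0.31449, 0.49561
  X=1: 0.24511, 0.15286, 0.00000
  X=2: 0.52832, 0.44717, 0.15286
  (cells with P = 0 contribute 0)
Sum of the 9 terms: H(X,Y) = 2.4893 bits

Marginal of Y (column sums):
  P(Y=0) = 1/33 + 2/33 + 1/3 = 14/33
  P(Y=1) = 1/11 + 1/33 + 2/11 = 10/33
  P(Y=2) = 8/33 + 0 + 1/33 = 3/11
H(Y) = -[(14/33)·log₂(14/33) + (10/33)·log₂(10/33) + (3/11)·log₂(3/11)]
  = 0.52480 + 0.52196 + 0.51122 = 1.5580 bits

H(X|Y) = H(X,Y) - H(Y) = 2.4893 - 1.5580 = 0.9313 bits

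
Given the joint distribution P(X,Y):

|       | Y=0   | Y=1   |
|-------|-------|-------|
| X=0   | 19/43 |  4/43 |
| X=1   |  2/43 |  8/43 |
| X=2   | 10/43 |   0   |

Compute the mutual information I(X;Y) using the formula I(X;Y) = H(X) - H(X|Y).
0.3297 bits

I(X;Y) = H(X) - H(X|Y)

Marginal of X (row sums):
  P(X=0) = 19/43 + 4/43 = 23/43
  P(X=1) = 2/43 + 8/43 = 10/43
  P(X=2) = 10/43 + 0 = 10/43
H(X) = -[(23/43)·log₂(23/43) + (10/43)·log₂(10/43) + (10/43)·log₂(10/43)]
  = 0.4828410 + 0.4893806 + 0.4893806 = 1.461602 bits

Marginal of Y (column sums):
  P(Y=0) = 19/43 + 2/43 + 10/43 = 31/43
  P(Y=1) = 4/43 + 8/43 + 0 = 12/43
H(X|Y) = Σ_y P(y)·H(X|Y=y):
  Y=0: P(Y=0) = 31/43, P(X|Y=0) = (19/31, 2/31, 10/31) → H(X|Y=0) = 1.2145220
  Y=1: P(Y=1) = 12/43, P(X|Y=1) = (1/3, 2/3, 0) → H(X|Y=1) = 0.9182958
H(X|Y) = (31/43)·1.2145220 + (12/43)·0.9182958 = 1.131854 bits

I(X;Y) = H(X) - H(X|Y) = 1.461602 - 1.131854 = 0.3297 bits

Cross-check via I(X;Y) = H(X) + H(Y) - H(X,Y): computing H(Y) from the column sums and H(X,Y) from the 6 cells in the same way gives H(Y) = 0.854180 bits and H(X,Y) = 1.986034 bits, so
I(X;Y) = 1.461602 + 0.854180 - 1.986034 = 0.3297 bits ✓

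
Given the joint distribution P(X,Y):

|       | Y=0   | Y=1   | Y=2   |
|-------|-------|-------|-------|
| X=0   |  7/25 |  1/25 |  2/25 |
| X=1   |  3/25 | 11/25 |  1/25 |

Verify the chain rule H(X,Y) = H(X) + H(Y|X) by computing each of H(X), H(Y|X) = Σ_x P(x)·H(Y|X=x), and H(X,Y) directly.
H(X) = 0.9710 bits, H(Y|X) = 1.0945 bits, H(X,Y) = 2.0655 bits

Marginal of X (row sums):
  P(X=0) = 7/25 + 1/25 + 2/25 = 2/5
  P(X=1) = 3/25 + 11/25 + 1/25 = 3/5
H(X) = -[(2/5)·log₂(2/5) + (3/5)·log₂(3/5)]
  = 0.5288 + 0.4422 = 0.9710 bits

H(Y|X) = Σ_x P(x)·H(Y|X=x):
  X=0: P(X=0) = 2/5, P(Y|X=0) = (7/10, 1/10, 1/5) → H(Y|X=0) = 1.1568
  X=1: P(X=1) = 3/5, P(Y|X=1) = (1/5, 11/15, 1/15) → H(Y|X=1) = 1.0530
H(Y|X) = (2/5)·1.1568 + (3/5)·1.0530 = 1.0945 bits

H(X,Y) = -Σ_{x,y} P(x,y) log₂ P(x,y). Per-cell terms -P(x,y)·log₂P(x,y):
  X=0: 0.5142, 0.1858, 0.2915
  X=1: 0.3671, 0.5211, 0.1858
Sum of the 6 terms: H(X,Y) = 2.0655 bits

Chain rule check:
  H(X) + H(Y|X) = 0.9710 + 1.0945 = 2.0655 bits
  H(X,Y) = 2.0655 bits
✓ Chain rule verified.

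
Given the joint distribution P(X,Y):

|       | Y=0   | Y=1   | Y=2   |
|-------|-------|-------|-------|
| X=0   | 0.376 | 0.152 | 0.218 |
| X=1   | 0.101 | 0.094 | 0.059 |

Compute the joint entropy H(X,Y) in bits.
2.3184 bits

H(X,Y) = -Σ_{x,y} P(x,y) log₂ P(x,y). Per-cell terms -P(x,y)·log₂P(x,y):
  X=0: 0.53061, 0.41311, 0.47908
  X=1: 0.33406, 0.32065, 0.24091
Sum of the 6 terms: H(X,Y) = 2.3184 bits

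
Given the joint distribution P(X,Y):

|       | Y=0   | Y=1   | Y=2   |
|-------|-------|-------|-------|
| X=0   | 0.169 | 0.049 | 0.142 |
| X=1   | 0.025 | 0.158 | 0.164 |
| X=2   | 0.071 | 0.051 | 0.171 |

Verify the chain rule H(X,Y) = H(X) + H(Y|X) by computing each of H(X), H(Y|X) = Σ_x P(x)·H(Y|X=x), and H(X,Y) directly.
H(X) = 1.5794 bits, H(Y|X) = 1.3741 bits, H(X,Y) = 2.9535 bits

Marginal of X (row sums):
  P(X=0) = 0.169 + 0.049 + 0.142 = 0.360
  P(X=1) = 0.025 + 0.158 + 0.164 = 0.347
  P(X=2) = 0.071 + 0.051 + 0.171 = 0.293
H(X) = -[0.360·log₂(0.360) + 0.347·log₂(0.347) + 0.293·log₂(0.293)]
  = 0.530615 + 0.529866 + 0.518911 = 1.5794 bits

H(Y|X) = Σ_x P(x)·H(Y|X=x):
  X=0: P(X=0) = 0.360, P(Y|X=0) = (169/360, 49/360, 71/180) → H(Y|X=0) = 1.433149
  X=1: P(X=1) = 0.347, P(Y|X=1) = (25/347, 158/347, 164/347) → H(Y|X=1) = 1.301235
  X=2: P(X=2) = 0.293, P(Y|X=2) = (71/293, 51/293, 171/293) → H(Y|X=2) = 1.388004
H(Y|X) = 0.360·1.433149 + 0.347·1.301235 + 0.293·1.388004 = 1.3741 bits

H(X,Y) = -Σ_{x,y} P(x,y) log₂ P(x,y). Per-cell terms -P(x,y)·log₂P(x,y):
  X=0: 0.433469, 0.213203, 0.399877
  X=1: 0.133048, 0.420597, 0.427750
  X=2: 0.270939, 0.218961, 0.435696
Sum of the 9 terms: H(X,Y) = 2.9535 bits

Chain rule check:
  H(X) + H(Y|X) = 1.5794 + 1.3741 = 2.9535 bits
  H(X,Y) = 2.9535 bits
✓ Chain rule verified.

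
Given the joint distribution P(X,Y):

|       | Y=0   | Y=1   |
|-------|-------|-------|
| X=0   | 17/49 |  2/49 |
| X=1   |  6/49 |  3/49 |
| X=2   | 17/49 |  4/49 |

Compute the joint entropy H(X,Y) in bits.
2.1609 bits

H(X,Y) = -Σ_{x,y} P(x,y) log₂ P(x,y). Per-cell terms -P(x,y)·log₂P(x,y):
  X=0: 0.52986, 0.18836
  X=1: 0.37099, 0.24672
  X=2: 0.52986, 0.29508
Sum of the 6 terms: H(X,Y) = 2.1609 bits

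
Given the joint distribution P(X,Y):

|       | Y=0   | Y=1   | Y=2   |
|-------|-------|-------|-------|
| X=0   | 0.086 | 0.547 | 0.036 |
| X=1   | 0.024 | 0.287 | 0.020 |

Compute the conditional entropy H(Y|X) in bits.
0.7961 bits

H(Y|X) = H(X,Y) - H(X)

H(X,Y) = -Σ_{x,y} P(x,y) log₂ P(x,y). Per-cell terms -P(x,y)·log₂P(x,y):
  X=0: 0.3043987, 0.4761018, 0.1726509
  X=1: 0.1291397, 0.5168518, 0.1128771
Sum of the 6 terms: H(X,Y) = 1.712020 bits

Marginal of X (row sums):
  P(X=0) = 0.086 + 0.547 + 0.036 = 0.669
  P(X=1) = 0.024 + 0.287 + 0.020 = 0.331
H(X) = -[0.669·log₂(0.669) + 0.331·log₂(0.331)]
  = 0.3879677 + 0.5279771 = 0.915945 bits

H(Y|X) = H(X,Y) - H(X) = 1.712020 - 0.915945 = 0.7961 bits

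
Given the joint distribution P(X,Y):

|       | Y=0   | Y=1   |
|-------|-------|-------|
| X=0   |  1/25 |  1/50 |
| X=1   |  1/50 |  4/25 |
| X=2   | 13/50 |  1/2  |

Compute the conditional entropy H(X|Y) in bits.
0.9354 bits

H(X|Y) = H(X,Y) - H(Y)

H(X,Y) = -Σ_{x,y} P(x,y) log₂ P(x,y). Per-cell terms -P(x,y)·log₂P(x,y):
  X=0: 0.18575, 0.11288
  X=1: 0.11288, 0.42302
  X=2: 0.50529, 0.50000
Sum of the 6 terms: H(X,Y) = 1.8398 bits

Marginal of Y (column sums):
  P(Y=0) = 1/25 + 1/50 + 13/50 = 8/25
  P(Y=1) = 1/50 + 4/25 + 1/2 = 17/25
H(Y) = -[(8/25)·log₂(8/25) + (17/25)·log₂(17/25)]
  = 0.52603 + 0.37835 = 0.9044 bits

H(X|Y) = H(X,Y) - H(Y) = 1.8398 - 0.9044 = 0.9354 bits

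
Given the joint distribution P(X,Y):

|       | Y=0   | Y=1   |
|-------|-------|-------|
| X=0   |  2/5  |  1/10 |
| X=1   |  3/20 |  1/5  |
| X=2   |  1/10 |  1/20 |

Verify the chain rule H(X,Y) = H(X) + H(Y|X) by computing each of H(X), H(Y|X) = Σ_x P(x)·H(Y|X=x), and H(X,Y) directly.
H(X) = 1.4406 bits, H(Y|X) = 0.8435 bits, H(X,Y) = 2.2842 bits

Marginal of X (row sums):
  P(X=0) = 2/5 + 1/10 = 1/2
  P(X=1) = 3/20 + 1/5 = 7/20
  P(X=2) = 1/10 + 1/20 = 3/20
H(X) = -[(1/2)·log₂(1/2) + (7/20)·log₂(7/20) + (3/20)·log₂(3/20)]
  = 0.5000 + 0.5301 + 0.4105 = 1.4406 bits

H(Y|X) = Σ_x P(x)·H(Y|X=x):
  X=0: P(X=0) = 1/2, P(Y|X=0) = (4/5, 1/5) → H(Y|X=0) = 0.7219
  X=1: P(X=1) = 7/20, P(Y|X=1) = (3/7, 4/7) → H(Y|X=1) = 0.9852
  X=2: P(X=2) = 3/20, P(Y|X=2) = (2/3, 1/3) → H(Y|X=2) = 0.9183
H(Y|X) = (1/2)·0.7219 + (7/20)·0.9852 + (3/20)·0.9183 = 0.8435 bits

H(X,Y) = -Σ_{x,y} P(x,y) log₂ P(x,y). Per-cell terms -P(x,y)·log₂P(x,y):
  X=0: 0.5288, 0.3322
  X=1: 0.4105, 0.4644
  X=2: 0.3322, 0.2161
Sum of the 6 terms: H(X,Y) = 2.2842 bits

Chain rule check:
  H(X) + H(Y|X) = 1.4406 + 0.8435 = 2.2841 bits
  H(X,Y) = 2.2842 bits
✓ Chain rule verified (Δ = 0.0001 is 4-dp rounding noise: each of the three values was rounded independently).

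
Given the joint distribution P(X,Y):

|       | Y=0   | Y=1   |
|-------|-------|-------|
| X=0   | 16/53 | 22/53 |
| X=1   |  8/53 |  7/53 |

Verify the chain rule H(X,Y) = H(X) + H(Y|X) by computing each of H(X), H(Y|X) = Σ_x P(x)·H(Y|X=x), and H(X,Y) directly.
H(X) = 0.8595 bits, H(Y|X) = 0.9861 bits, H(X,Y) = 1.8457 bits

Marginal of X (row sums):
  P(X=0) = 16/53 + 22/53 = 38/53
  P(X=1) = 8/53 + 7/53 = 15/53
H(X) = -[(38/53)·log₂(38/53) + (15/53)·log₂(15/53)]
  = 0.34415 + 0.51539 = 0.8595 bits

H(Y|X) = Σ_x P(x)·H(Y|X=x):
  X=0: P(X=0) = 38/53, P(Y|X=0) = (8/19, 11/19) → H(Y|X=0) = 0.98194
  X=1: P(X=1) = 15/53, P(Y|X=1) = (8/15, 7/15) → H(Y|X=1) = 0.99679
H(Y|X) = (38/53)·0.98194 + (15/53)·0.99679 = 0.9861 bits

H(X,Y) = -Σ_{x,y} P(x,y) log₂ P(x,y). Per-cell terms -P(x,y)·log₂P(x,y):
  X=0: 0.52164, 0.52654
  X=1: 0.41176, 0.38574
Sum of the 4 terms: H(X,Y) = 1.8457 bits

Chain rule check:
  H(X) + H(Y|X) = 0.8595 + 0.9861 = 1.8456 bits
  H(X,Y) = 1.8457 bits
✓ Chain rule verified (Δ = 0.0001 is 4-dp rounding noise: each of the three values was rounded independently).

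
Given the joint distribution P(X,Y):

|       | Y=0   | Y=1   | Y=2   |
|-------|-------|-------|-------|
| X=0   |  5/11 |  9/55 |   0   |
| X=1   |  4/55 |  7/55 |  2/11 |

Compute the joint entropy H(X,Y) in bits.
2.0451 bits

H(X,Y) = -Σ_{x,y} P(x,y) log₂ P(x,y). Per-cell terms -P(x,y)·log₂P(x,y):
  X=0: 0.51705, 0.42733, 0.00000
  X=1: 0.27501, 0.37851, 0.44717
  (cells with P = 0 contribute 0)
Sum of the 6 terms: H(X,Y) = 2.0451 bits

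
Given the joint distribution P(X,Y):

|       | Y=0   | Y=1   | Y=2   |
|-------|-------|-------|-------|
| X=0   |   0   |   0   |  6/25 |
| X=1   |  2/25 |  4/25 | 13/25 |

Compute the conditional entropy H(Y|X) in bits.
0.9042 bits

H(Y|X) = H(X,Y) - H(X)

H(X,Y) = -Σ_{x,y} P(x,y) log₂ P(x,y). Per-cell terms -P(x,y)·log₂P(x,y):
  X=0: 0.0000, 0.0000, 0.4941
  X=1: 0.2915, 0.4230, 0.4906
  (cells with P = 0 contribute 0)
Sum of the 6 terms: H(X,Y) = 1.6992 bits

Marginal of X (row sums):
  P(X=0) = 0 + 0 + 6/25 = 6/25
  P(X=1) = 2/25 + 4/25 + 13/25 = 19/25
H(X) = -[(6/25)·log₂(6/25) + (19/25)·log₂(19/25)]
  = 0.4941 + 0.3009 = 0.7950 bits

H(Y|X) = H(X,Y) - H(X) = 1.6992 - 0.7950 = 0.9042 bits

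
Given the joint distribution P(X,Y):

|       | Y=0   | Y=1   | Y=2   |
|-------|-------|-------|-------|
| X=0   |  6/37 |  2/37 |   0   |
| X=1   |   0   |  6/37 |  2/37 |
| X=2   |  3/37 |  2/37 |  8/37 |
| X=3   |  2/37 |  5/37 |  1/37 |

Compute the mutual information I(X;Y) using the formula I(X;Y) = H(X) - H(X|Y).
0.4680 bits

I(X;Y) = H(X) - H(X|Y)

Marginal of X (row sums):
  P(X=0) = 6/37 + 2/37 + 0 = 8/37
  P(X=1) = 0 + 6/37 + 2/37 = 8/37
  P(X=2) = 3/37 + 2/37 + 8/37 = 13/37
  P(X=3) = 2/37 + 5/37 + 1/37 = 8/37
H(X) = -[(8/37)·log₂(8/37) + (8/37)·log₂(8/37) + (13/37)·log₂(13/37) + (8/37)·log₂(8/37)]
  = 0.47772 + 0.47772 + 0.53019 + 0.47772 = 1.96335 bits

Marginal of Y (column sums):
  P(Y=0) = 6/37 + 0 + 3/37 + 2/37 = 11/37
  P(Y=1) = 2/37 + 6/37 + 2/37 + 5/37 = 15/37
  P(Y=2) = 0 + 2/37 + 8/37 + 1/37 = 11/37
H(X|Y) = Σ_y P(y)·H(X|Y=y):
  Y=0: P(Y=0) = 11/37, P(X|Y=0) = (6/11, 0, 3/11, 2/11) → H(X|Y=0) = 1.43537
  Y=1: P(Y=1) = 15/37, P(X|Y=1) = (2/15, 2/5, 2/15, 1/3) → H(X|Y=1) = 1.83226
  Y=2: P(Y=2) = 11/37, P(X|Y=2) = (0, 2/11, 8/11, 1/11) → H(X|Y=2) = 1.09580
H(X|Y) = (11/37)·1.43537 + (15/37)·1.83226 + (11/37)·1.09580 = 1.49532 bits

I(X;Y) = H(X) - H(X|Y) = 1.96335 - 1.49532 = 0.4680 bits

Cross-check via I(X;Y) = H(X) + H(Y) - H(X,Y): computing H(Y) from the column sums and H(X,Y) from the 12 cells in the same way gives H(Y) = 1.56862 bits and H(X,Y) = 3.06394 bits, so
I(X;Y) = 1.96335 + 1.56862 - 3.06394 = 0.4680 bits ✓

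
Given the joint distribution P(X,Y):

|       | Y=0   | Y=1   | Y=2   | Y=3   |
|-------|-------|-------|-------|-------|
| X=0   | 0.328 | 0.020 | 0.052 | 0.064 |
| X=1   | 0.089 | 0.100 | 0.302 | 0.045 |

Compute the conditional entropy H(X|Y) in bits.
0.7096 bits

H(X|Y) = H(X,Y) - H(Y)

H(X,Y) = -Σ_{x,y} P(x,y) log₂ P(x,y). Per-cell terms -P(x,y)·log₂P(x,y):
  X=0: 0.5275, 0.1129, 0.2218, 0.2538
  X=1: 0.3106, 0.3322, 0.5217, 0.2013
Sum of the 8 terms: H(X,Y) = 2.4818 bits

Marginal of Y (column sums):
  P(Y=0) = 0.328 + 0.089 = 0.417
  P(Y=1) = 0.020 + 0.100 = 0.120
  P(Y=2) = 0.052 + 0.302 = 0.354
  P(Y=3) = 0.064 + 0.045 = 0.109
H(Y) = -[0.417·log₂(0.417) + 0.120·log₂(0.120) + 0.354·log₂(0.354) + 0.109·log₂(0.109)]
  = 0.5262 + 0.3671 + 0.5304 + 0.3485 = 1.7722 bits

H(X|Y) = H(X,Y) - H(Y) = 2.4818 - 1.7722 = 0.7096 bits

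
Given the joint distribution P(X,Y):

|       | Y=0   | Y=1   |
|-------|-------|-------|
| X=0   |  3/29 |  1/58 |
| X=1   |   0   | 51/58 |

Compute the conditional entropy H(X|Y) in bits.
0.1229 bits

H(X|Y) = H(X,Y) - H(Y)

H(X,Y) = -Σ_{x,y} P(x,y) log₂ P(x,y). Per-cell terms -P(x,y)·log₂P(x,y):
  X=0: 0.33859, 0.10100
  X=1: 0.00000, 0.16316
  (cells with P = 0 contribute 0)
Sum of the 4 terms: H(X,Y) = 0.60275 bits

Marginal of Y (column sums):
  P(Y=0) = 3/29 + 0 = 3/29
  P(Y=1) = 1/58 + 51/58 = 26/29
H(Y) = -[(3/29)·log₂(3/29) + (26/29)·log₂(26/29)]
  = 0.33859 + 0.14124 = 0.47983 bits

H(X|Y) = H(X,Y) - H(Y) = 0.60275 - 0.47983 = 0.1229 bits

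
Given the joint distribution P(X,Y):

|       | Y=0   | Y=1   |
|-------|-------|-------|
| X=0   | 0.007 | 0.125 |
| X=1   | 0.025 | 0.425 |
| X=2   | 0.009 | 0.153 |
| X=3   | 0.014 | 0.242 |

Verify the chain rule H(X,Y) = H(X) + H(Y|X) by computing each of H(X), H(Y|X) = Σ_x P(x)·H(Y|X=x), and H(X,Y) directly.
H(X) = 1.8327 bits, H(Y|X) = 0.3073 bits, H(X,Y) = 2.1399 bits

Marginal of X (row sums):
  P(X=0) = 0.007 + 0.125 = 0.132
  P(X=1) = 0.025 + 0.425 = 0.450
  P(X=2) = 0.009 + 0.153 = 0.162
  P(X=3) = 0.014 + 0.242 = 0.256
H(X) = -[0.132·log₂(0.132) + 0.450·log₂(0.450) + 0.162·log₂(0.162) + 0.256·log₂(0.256)]
  = 0.38562 + 0.51840 + 0.42540 + 0.50324 = 1.8327 bits

H(Y|X) = Σ_x P(x)·H(Y|X=x):
  X=0: P(X=0) = 0.132, P(Y|X=0) = (7/132, 125/132) → H(Y|X=0) = 0.29913
  X=1: P(X=1) = 0.450, P(Y|X=1) = (1/18, 17/18) → H(Y|X=1) = 0.30954
  X=2: P(X=2) = 0.162, P(Y|X=2) = (1/18, 17/18) → H(Y|X=2) = 0.30954
  X=3: P(X=3) = 0.256, P(Y|X=3) = (7/128, 121/128) → H(Y|X=3) = 0.30598
H(Y|X) = 0.132·0.29913 + 0.450·0.30954 + 0.162·0.30954 + 0.256·0.30598 = 0.3073 bits

H(X,Y) = -Σ_{x,y} P(x,y) log₂ P(x,y). Per-cell terms -P(x,y)·log₂P(x,y):
  X=0: 0.05011, 0.37500
  X=1: 0.13305, 0.52465
  X=2: 0.06116, 0.41438
  X=3: 0.08622, 0.49535
Sum of the 8 terms: H(X,Y) = 2.1399 bits

Chain rule check:
  H(X) + H(Y|X) = 1.8327 + 0.3073 = 2.1400 bits
  H(X,Y) = 2.1399 bits
✓ Chain rule verified (Δ = 0.0001 is 4-dp rounding noise: each of the three values was rounded independently).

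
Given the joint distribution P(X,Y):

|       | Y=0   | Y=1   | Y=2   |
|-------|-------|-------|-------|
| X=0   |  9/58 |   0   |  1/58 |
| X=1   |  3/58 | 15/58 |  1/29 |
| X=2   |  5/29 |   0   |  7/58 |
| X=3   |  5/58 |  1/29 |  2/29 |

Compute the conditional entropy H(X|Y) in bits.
1.4277 bits

H(X|Y) = H(X,Y) - H(Y)

H(X,Y) = -Σ_{x,y} P(x,y) log₂ P(x,y). Per-cell terms -P(x,y)·log₂P(x,y):
  X=0: 0.4171, 0.0000, 0.1010
  X=1: 0.2210, 0.5046, 0.1675
  X=2: 0.4373, 0.0000, 0.3682
  X=3: 0.3048, 0.1675, 0.2661
  (cells with P = 0 contribute 0)
Sum of the 12 terms: H(X,Y) = 2.9551 bits

Marginal of Y (column sums):
  P(Y=0) = 9/58 + 3/58 + 5/29 + 5/58 = 27/58
  P(Y=1) = 0 + 15/58 + 0 + 1/29 = 17/58
  P(Y=2) = 1/58 + 1/29 + 7/58 + 2/29 = 7/29
H(Y) = -[(27/58)·log₂(27/58) + (17/58)·log₂(17/58) + (7/29)·log₂(7/29)]
  = 0.5135 + 0.5189 + 0.4950 = 1.5274 bits

H(X|Y) = H(X,Y) - H(Y) = 2.9551 - 1.5274 = 1.4277 bits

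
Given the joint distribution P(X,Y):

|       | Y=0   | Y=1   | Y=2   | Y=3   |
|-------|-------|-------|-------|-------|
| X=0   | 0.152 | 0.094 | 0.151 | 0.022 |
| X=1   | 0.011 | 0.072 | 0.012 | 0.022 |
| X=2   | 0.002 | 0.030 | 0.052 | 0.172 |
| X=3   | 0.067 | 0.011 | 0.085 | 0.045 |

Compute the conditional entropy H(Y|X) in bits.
1.6117 bits

H(Y|X) = H(X,Y) - H(X)

H(X,Y) = -Σ_{x,y} P(x,y) log₂ P(x,y). Per-cell terms -P(x,y)·log₂P(x,y):
  X=0: 0.4131, 0.3207, 0.4118, 0.1211
  X=1: 0.0716, 0.2733, 0.0766, 0.1211
  X=2: 0.0179, 0.1518, 0.2218, 0.4368
  X=3: 0.2613, 0.0716, 0.3023, 0.2013
Sum of the 16 terms: H(X,Y) = 3.4741 bits

Marginal of X (row sums):
  P(X=0) = 0.152 + 0.094 + 0.151 + 0.022 = 0.419
  P(X=1) = 0.011 + 0.072 + 0.012 + 0.022 = 0.117
  P(X=2) = 0.002 + 0.030 + 0.052 + 0.172 = 0.256
  P(X=3) = 0.067 + 0.011 + 0.085 + 0.045 = 0.208
H(X) = -[0.419·log₂(0.419) + 0.117·log₂(0.117) + 0.256·log₂(0.256) + 0.208·log₂(0.208)]
  = 0.5258 + 0.3622 + 0.5032 + 0.4712 = 1.8624 bits

H(Y|X) = H(X,Y) - H(X) = 3.4741 - 1.8624 = 1.6117 bits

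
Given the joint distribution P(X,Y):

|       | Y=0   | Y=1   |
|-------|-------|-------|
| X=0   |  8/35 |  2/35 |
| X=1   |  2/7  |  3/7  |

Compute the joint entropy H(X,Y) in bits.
1.7629 bits

H(X,Y) = -Σ_{x,y} P(x,y) log₂ P(x,y). Per-cell terms -P(x,y)·log₂P(x,y):
  X=0: 0.48669, 0.23596
  X=1: 0.51639, 0.52388
Sum of the 4 terms: H(X,Y) = 1.7629 bits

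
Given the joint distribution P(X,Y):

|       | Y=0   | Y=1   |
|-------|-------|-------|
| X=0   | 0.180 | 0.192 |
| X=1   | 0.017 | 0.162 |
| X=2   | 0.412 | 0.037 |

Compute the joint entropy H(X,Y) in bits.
2.1308 bits

H(X,Y) = -Σ_{x,y} P(x,y) log₂ P(x,y). Per-cell terms -P(x,y)·log₂P(x,y):
  X=0: 0.4453, 0.4571
  X=1: 0.0999, 0.4254
  X=2: 0.5271, 0.1760
Sum of the 6 terms: H(X,Y) = 2.1308 bits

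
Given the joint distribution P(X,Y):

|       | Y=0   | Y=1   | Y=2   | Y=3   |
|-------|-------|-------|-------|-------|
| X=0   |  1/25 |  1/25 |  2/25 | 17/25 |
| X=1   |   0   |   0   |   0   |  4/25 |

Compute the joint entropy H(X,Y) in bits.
1.4644 bits

H(X,Y) = -Σ_{x,y} P(x,y) log₂ P(x,y). Per-cell terms -P(x,y)·log₂P(x,y):
  X=0: 0.1858, 0.1858, 0.2915, 0.3783
  X=1: 0.0000, 0.0000, 0.0000, 0.4230
  (cells with P = 0 contribute 0)
Sum of the 8 terms: H(X,Y) = 1.4644 bits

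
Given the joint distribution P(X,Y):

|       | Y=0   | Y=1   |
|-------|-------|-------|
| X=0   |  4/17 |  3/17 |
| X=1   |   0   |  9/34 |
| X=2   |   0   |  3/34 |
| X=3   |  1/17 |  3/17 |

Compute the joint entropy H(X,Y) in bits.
2.4315 bits

H(X,Y) = -Σ_{x,y} P(x,y) log₂ P(x,y). Per-cell terms -P(x,y)·log₂P(x,y):
  X=0: 0.49117, 0.44162
  X=1: 0.00000, 0.50758
  X=2: 0.00000, 0.30904
  X=3: 0.24044, 0.44162
  (cells with P = 0 contribute 0)
Sum of the 8 terms: H(X,Y) = 2.4315 bits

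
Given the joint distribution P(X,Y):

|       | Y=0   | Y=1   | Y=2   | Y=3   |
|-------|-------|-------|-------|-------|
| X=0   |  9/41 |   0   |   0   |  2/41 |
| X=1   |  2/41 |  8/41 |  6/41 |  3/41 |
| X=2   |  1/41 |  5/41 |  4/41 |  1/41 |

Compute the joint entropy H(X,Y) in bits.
3.0062 bits

H(X,Y) = -Σ_{x,y} P(x,y) log₂ P(x,y). Per-cell terms -P(x,y)·log₂P(x,y):
  X=0: 0.48021, 0.00000, 0.00000, 0.21256
  X=1: 0.21256, 0.46001, 0.40574, 0.27604
  X=2: 0.13067, 0.37020, 0.32757, 0.13067
  (cells with P = 0 contribute 0)
Sum of the 12 terms: H(X,Y) = 3.0062 bits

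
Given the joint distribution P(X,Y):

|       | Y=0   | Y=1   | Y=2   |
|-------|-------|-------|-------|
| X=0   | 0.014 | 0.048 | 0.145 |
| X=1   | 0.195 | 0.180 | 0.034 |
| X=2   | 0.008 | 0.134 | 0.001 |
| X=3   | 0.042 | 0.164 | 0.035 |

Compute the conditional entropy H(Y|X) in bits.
1.1210 bits

H(Y|X) = H(X,Y) - H(X)

H(X,Y) = -Σ_{x,y} P(x,y) log₂ P(x,y). Per-cell terms -P(x,y)·log₂P(x,y):
  X=0: 0.08622, 0.21028, 0.40395
  X=1: 0.45990, 0.44531, 0.16586
  X=2: 0.05573, 0.38856, 0.00997
  X=3: 0.19209, 0.42775, 0.16928
Sum of the 12 terms: H(X,Y) = 3.0149 bits

Marginal of X (row sums):
  P(X=0) = 0.014 + 0.048 + 0.145 = 0.207
  P(X=1) = 0.195 + 0.180 + 0.034 = 0.409
  P(X=2) = 0.008 + 0.134 + 0.001 = 0.143
  P(X=3) = 0.042 + 0.164 + 0.035 = 0.241
H(X) = -[0.207·log₂(0.207) + 0.409·log₂(0.409) + 0.143·log₂(0.143) + 0.241·log₂(0.241)]
  = 0.47037 + 0.52754 + 0.40125 + 0.49475 = 1.8939 bits

H(Y|X) = H(X,Y) - H(X) = 3.0149 - 1.8939 = 1.1210 bits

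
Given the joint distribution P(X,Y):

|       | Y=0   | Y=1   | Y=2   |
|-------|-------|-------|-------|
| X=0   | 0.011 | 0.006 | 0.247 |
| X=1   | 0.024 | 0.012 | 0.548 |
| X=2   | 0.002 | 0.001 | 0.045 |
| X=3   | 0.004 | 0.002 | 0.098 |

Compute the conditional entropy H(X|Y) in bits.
1.5102 bits

H(X|Y) = H(X,Y) - H(Y)

H(X,Y) = -Σ_{x,y} P(x,y) log₂ P(x,y). Per-cell terms -P(x,y)·log₂P(x,y):
  X=0: 0.07157, 0.04428, 0.49830
  X=1: 0.12914, 0.07657, 0.47553
  X=2: 0.01793, 0.00997, 0.20133
  X=3: 0.03186, 0.01793, 0.32841
Sum of the 12 terms: H(X,Y) = 1.9028 bits

Marginal of Y (column sums):
  P(Y=0) = 0.011 + 0.024 + 0.002 + 0.004 = 0.041
  P(Y=1) = 0.006 + 0.012 + 0.001 + 0.002 = 0.021
  P(Y=2) = 0.247 + 0.548 + 0.045 + 0.098 = 0.938
H(Y) = -[0.041·log₂(0.041) + 0.021·log₂(0.021) + 0.938·log₂(0.938)]
  = 0.18894 + 0.11704 + 0.08662 = 0.3926 bits

H(X|Y) = H(X,Y) - H(Y) = 1.9028 - 0.3926 = 1.5102 bits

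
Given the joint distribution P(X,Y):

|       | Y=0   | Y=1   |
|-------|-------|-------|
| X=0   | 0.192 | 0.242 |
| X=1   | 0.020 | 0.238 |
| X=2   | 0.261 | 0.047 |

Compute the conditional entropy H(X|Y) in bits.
1.2735 bits

H(X|Y) = H(X,Y) - H(Y)

H(X,Y) = -Σ_{x,y} P(x,y) log₂ P(x,y). Per-cell terms -P(x,y)·log₂P(x,y):
  X=0: 0.4571, 0.4954
  X=1: 0.1129, 0.4929
  X=2: 0.5058, 0.2073
Sum of the 6 terms: H(X,Y) = 2.2714 bits

Marginal of Y (column sums):
  P(Y=0) = 0.192 + 0.020 + 0.261 = 0.473
  P(Y=1) = 0.242 + 0.238 + 0.047 = 0.527
H(Y) = -[0.473·log₂(0.473) + 0.527·log₂(0.527)]
  = 0.5109 + 0.4870 = 0.9979 bits

H(X|Y) = H(X,Y) - H(Y) = 2.2714 - 0.9979 = 1.2735 bits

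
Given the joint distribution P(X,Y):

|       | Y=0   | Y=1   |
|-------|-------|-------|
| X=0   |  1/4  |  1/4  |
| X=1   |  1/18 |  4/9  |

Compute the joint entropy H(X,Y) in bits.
1.7516 bits

H(X,Y) = -Σ_{x,y} P(x,y) log₂ P(x,y). Per-cell terms -P(x,y)·log₂P(x,y):
  X=0: 0.50000, 0.50000
  X=1: 0.23166, 0.51997
Sum of the 4 terms: H(X,Y) = 1.7516 bits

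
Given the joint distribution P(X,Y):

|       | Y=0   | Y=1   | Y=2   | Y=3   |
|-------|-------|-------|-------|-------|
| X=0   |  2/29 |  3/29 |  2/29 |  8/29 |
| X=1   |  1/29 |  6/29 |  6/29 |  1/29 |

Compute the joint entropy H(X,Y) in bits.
2.6589 bits

H(X,Y) = -Σ_{x,y} P(x,y) log₂ P(x,y). Per-cell terms -P(x,y)·log₂P(x,y):
  X=0: 0.2661, 0.3386, 0.2661, 0.5125
  X=1: 0.1675, 0.4703, 0.4703, 0.1675
Sum of the 8 terms: H(X,Y) = 2.6589 bits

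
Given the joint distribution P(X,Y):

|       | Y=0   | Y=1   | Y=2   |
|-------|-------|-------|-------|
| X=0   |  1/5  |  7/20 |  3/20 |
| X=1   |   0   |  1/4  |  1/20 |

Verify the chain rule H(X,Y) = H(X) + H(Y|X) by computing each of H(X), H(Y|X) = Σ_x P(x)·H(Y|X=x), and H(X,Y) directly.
H(X) = 0.8813 bits, H(Y|X) = 1.2398 bits, H(X,Y) = 2.1211 bits

Marginal of X (row sums):
  P(X=0) = 1/5 + 7/20 + 3/20 = 7/10
  P(X=1) = 0 + 1/4 + 1/20 = 3/10
H(X) = -[(7/10)·log₂(7/10) + (3/10)·log₂(3/10)]
  = 0.3602 + 0.5211 = 0.8813 bits

H(Y|X) = Σ_x P(x)·H(Y|X=x):
  X=0: P(X=0) = 7/10, P(Y|X=0) = (2/7, 1/2, 3/14) → H(Y|X=0) = 1.4926
  X=1: P(X=1) = 3/10, P(Y|X=1) = (0, 5/6, 1/6) → H(Y|X=1) = 0.6500
H(Y|X) = (7/10)·1.4926 + (3/10)·0.6500 = 1.2398 bits

H(X,Y) = -Σ_{x,y} P(x,y) log₂ P(x,y). Per-cell terms -P(x,y)·log₂P(x,y):
  X=0: 0.4644, 0.5301, 0.4105
  X=1: 0.0000, 0.5000, 0.2161
  (cells with P = 0 contribute 0)
Sum of the 6 terms: H(X,Y) = 2.1211 bits

Chain rule check:
  H(X) + H(Y|X) = 0.8813 + 1.2398 = 2.1211 bits
  H(X,Y) = 2.1211 bits
✓ Chain rule verified.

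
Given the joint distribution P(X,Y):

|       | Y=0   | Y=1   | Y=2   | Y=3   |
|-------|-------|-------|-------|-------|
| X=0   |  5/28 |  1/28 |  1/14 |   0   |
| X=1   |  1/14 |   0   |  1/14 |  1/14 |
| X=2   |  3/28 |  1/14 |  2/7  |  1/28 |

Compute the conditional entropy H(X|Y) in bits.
1.2637 bits

H(X|Y) = H(X,Y) - H(Y)

H(X,Y) = -Σ_{x,y} P(x,y) log₂ P(x,y). Per-cell terms -P(x,y)·log₂P(x,y):
  X=0: 0.44383, 0.17169, 0.27195, 0.00000
  X=1: 0.27195, 0.00000, 0.27195, 0.27195
  X=2: 0.34526, 0.27195, 0.51639, 0.17169
  (cells with P = 0 contribute 0)
Sum of the 12 terms: H(X,Y) = 3.0086 bits

Marginal of Y (column sums):
  P(Y=0) = 5/28 + 1/14 + 3/28 = 5/14
  P(Y=1) = 1/28 + 0 + 1/14 = 3/28
  P(Y=2) = 1/14 + 1/14 + 2/7 = 3/7
  P(Y=3) = 0 + 1/14 + 1/28 = 3/28
H(Y) = -[(5/14)·log₂(5/14) + (3/28)·log₂(3/28) + (3/7)·log₂(3/7) + (3/28)·log₂(3/28)]
  = 0.53051 + 0.34526 + 0.52388 + 0.34526 = 1.7449 bits

H(X|Y) = H(X,Y) - H(Y) = 3.0086 - 1.7449 = 1.2637 bits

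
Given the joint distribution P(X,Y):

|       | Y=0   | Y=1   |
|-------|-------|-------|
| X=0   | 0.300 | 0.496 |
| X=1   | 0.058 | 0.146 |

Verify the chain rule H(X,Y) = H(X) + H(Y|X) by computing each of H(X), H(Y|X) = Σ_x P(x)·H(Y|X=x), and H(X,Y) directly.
H(X) = 0.7299 bits, H(Y|X) = 0.9365 bits, H(X,Y) = 1.6664 bits

Marginal of X (row sums):
  P(X=0) = 0.300 + 0.496 = 0.796
  P(X=1) = 0.058 + 0.146 = 0.204
H(X) = -[0.796·log₂(0.796) + 0.204·log₂(0.204)]
  = 0.26201 + 0.46785 = 0.7299 bits

H(Y|X) = Σ_x P(x)·H(Y|X=x):
  X=0: P(X=0) = 0.796, P(Y|X=0) = (75/199, 124/199) → H(Y|X=0) = 0.95581
  X=1: P(X=1) = 0.204, P(Y|X=1) = (29/102, 73/102) → H(Y|X=1) = 0.86126
H(Y|X) = 0.796·0.95581 + 0.204·0.86126 = 0.9365 bits

H(X,Y) = -Σ_{x,y} P(x,y) log₂ P(x,y). Per-cell terms -P(x,y)·log₂P(x,y):
  X=0: 0.52109, 0.50175
  X=1: 0.23825, 0.40529
Sum of the 4 terms: H(X,Y) = 1.6664 bits

Chain rule check:
  H(X) + H(Y|X) = 0.7299 + 0.9365 = 1.6664 bits
  H(X,Y) = 1.6664 bits
✓ Chain rule verified.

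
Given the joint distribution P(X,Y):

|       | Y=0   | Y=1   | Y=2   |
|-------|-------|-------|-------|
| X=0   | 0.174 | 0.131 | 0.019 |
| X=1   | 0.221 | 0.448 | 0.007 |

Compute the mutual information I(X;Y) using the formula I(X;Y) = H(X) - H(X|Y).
0.0492 bits

I(X;Y) = H(X) - H(X|Y)

Marginal of X (row sums):
  P(X=0) = 0.174 + 0.131 + 0.019 = 0.324
  P(X=1) = 0.221 + 0.448 + 0.007 = 0.676
H(X) = -[0.324·log₂(0.324) + 0.676·log₂(0.676)]
  = 0.5268 + 0.3819 = 0.9087 bits

Marginal of Y (column sums):
  P(Y=0) = 0.174 + 0.221 = 0.395
  P(Y=1) = 0.131 + 0.448 = 0.579
  P(Y=2) = 0.019 + 0.007 = 0.026
H(X|Y) = Σ_y P(y)·H(X|Y=y):
  Y=0: P(Y=0) = 0.395, P(X|Y=0) = (174/395, 221/395) → H(X|Y=0) = 0.9898
  Y=1: P(Y=1) = 0.579, P(X|Y=1) = (131/579, 448/579) → H(X|Y=1) = 0.7714
  Y=2: P(Y=2) = 0.026, P(X|Y=2) = (19/26, 7/26) → H(X|Y=2) = 0.8404
H(X|Y) = 0.395·0.9898 + 0.579·0.7714 + 0.026·0.8404 = 0.8595 bits

I(X;Y) = H(X) - H(X|Y) = 0.9087 - 0.8595 = 0.0492 bits

Cross-check via I(X;Y) = H(X) + H(Y) - H(X,Y): computing H(Y) from the column sums and H(X,Y) from the 6 cells in the same way gives H(Y) = 1.1227 bits and H(X,Y) = 1.9822 bits, so
I(X;Y) = 0.9087 + 1.1227 - 1.9822 = 0.0492 bits ✓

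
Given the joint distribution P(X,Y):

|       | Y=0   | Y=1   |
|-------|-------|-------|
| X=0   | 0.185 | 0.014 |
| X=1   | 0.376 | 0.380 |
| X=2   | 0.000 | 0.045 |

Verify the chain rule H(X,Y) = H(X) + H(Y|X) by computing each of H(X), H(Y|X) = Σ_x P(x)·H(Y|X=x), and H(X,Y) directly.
H(X) = 0.9699 bits, H(Y|X) = 0.8291 bits, H(X,Y) = 1.7990 bits

Marginal of X (row sums):
  P(X=0) = 0.185 + 0.014 = 0.199
  P(X=1) = 0.376 + 0.380 = 0.756
  P(X=2) = 0.000 + 0.045 = 0.045
H(X) = -[0.199·log₂(0.199) + 0.756·log₂(0.756) + 0.045·log₂(0.045)]
  = 0.4635 + 0.3051 + 0.2013 = 0.9699 bits

H(Y|X) = Σ_x P(x)·H(Y|X=x):
  X=0: P(X=0) = 0.199, P(Y|X=0) = (185/199, 14/199) → H(Y|X=0) = 0.3672
  X=1: P(X=1) = 0.756, P(Y|X=1) = (94/189, 95/189) → H(Y|X=1) = 1.0000
  X=2: P(X=2) = 0.045, P(Y|X=2) = (0, 1) → H(Y|X=2) = 0.0000
H(Y|X) = 0.199·0.3672 + 0.756·1.0000 + 0.045·0.0000 = 0.8291 bits

H(X,Y) = -Σ_{x,y} P(x,y) log₂ P(x,y). Per-cell terms -P(x,y)·log₂P(x,y):
  X=0: 0.4504, 0.0862
  X=1: 0.5306, 0.5305
  X=2: 0.0000, 0.2013
  (cells with P = 0 contribute 0)
Sum of the 6 terms: H(X,Y) = 1.7990 bits

Chain rule check:
  H(X) + H(Y|X) = 0.9699 + 0.8291 = 1.7990 bits
  H(X,Y) = 1.7990 bits
✓ Chain rule verified.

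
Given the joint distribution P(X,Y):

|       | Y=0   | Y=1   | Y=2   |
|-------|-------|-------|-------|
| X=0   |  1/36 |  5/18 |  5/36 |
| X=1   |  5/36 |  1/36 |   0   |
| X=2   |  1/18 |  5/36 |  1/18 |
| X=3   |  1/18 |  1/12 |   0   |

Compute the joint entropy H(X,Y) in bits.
2.9810 bits

H(X,Y) = -Σ_{x,y} P(x,y) log₂ P(x,y). Per-cell terms -P(x,y)·log₂P(x,y):
  X=0: 0.14361, 0.51333, 0.39556
  X=1: 0.39556, 0.14361, 0.00000
  X=2: 0.23166, 0.39556, 0.23166
  X=3: 0.23166, 0.29875, 0.00000
  (cells with P = 0 contribute 0)
Sum of the 12 terms: H(X,Y) = 2.9810 bits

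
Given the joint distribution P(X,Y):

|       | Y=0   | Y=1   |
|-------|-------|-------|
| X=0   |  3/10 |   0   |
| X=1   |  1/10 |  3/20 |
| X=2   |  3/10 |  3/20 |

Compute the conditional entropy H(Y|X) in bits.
0.6560 bits

H(Y|X) = H(X,Y) - H(X)

H(X,Y) = -Σ_{x,y} P(x,y) log₂ P(x,y). Per-cell terms -P(x,y)·log₂P(x,y):
  X=0: 0.521090, 0.000000
  X=1: 0.332193, 0.410545
  X=2: 0.521090, 0.410545
  (cells with P = 0 contribute 0)
Sum of the 6 terms: H(X,Y) = 2.19546 bits

Marginal of X (row sums):
  P(X=0) = 3/10 + 0 = 3/10
  P(X=1) = 1/10 + 3/20 = 1/4
  P(X=2) = 3/10 + 3/20 = 9/20
H(X) = -[(3/10)·log₂(3/10) + (1/4)·log₂(1/4) + (9/20)·log₂(9/20)]
  = 0.521090 + 0.500000 + 0.518401 = 1.53949 bits

H(Y|X) = H(X,Y) - H(X) = 2.19546 - 1.53949 = 0.6560 bits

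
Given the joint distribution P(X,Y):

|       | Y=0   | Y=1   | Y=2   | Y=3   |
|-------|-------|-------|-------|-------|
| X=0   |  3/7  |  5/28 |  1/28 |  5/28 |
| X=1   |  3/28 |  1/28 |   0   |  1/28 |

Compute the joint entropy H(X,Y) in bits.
2.2719 bits

H(X,Y) = -Σ_{x,y} P(x,y) log₂ P(x,y). Per-cell terms -P(x,y)·log₂P(x,y):
  X=0: 0.5239, 0.4438, 0.1717, 0.4438
  X=1: 0.3453, 0.1717, 0.0000, 0.1717
  (cells with P = 0 contribute 0)
Sum of the 8 terms: H(X,Y) = 2.2719 bits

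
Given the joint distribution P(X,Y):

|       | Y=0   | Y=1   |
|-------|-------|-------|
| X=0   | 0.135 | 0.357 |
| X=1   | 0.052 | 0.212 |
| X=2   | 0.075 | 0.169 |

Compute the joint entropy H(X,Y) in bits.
2.3305 bits

H(X,Y) = -Σ_{x,y} P(x,y) log₂ P(x,y). Per-cell terms -P(x,y)·log₂P(x,y):
  X=0: 0.3900, 0.5305
  X=1: 0.2218, 0.4744
  X=2: 0.2803, 0.4335
Sum of the 6 terms: H(X,Y) = 2.3305 bits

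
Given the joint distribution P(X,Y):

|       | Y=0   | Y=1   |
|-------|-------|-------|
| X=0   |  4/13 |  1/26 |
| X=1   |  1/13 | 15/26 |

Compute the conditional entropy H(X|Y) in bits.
0.4852 bits

H(X|Y) = H(X,Y) - H(Y)

H(X,Y) = -Σ_{x,y} P(x,y) log₂ P(x,y). Per-cell terms -P(x,y)·log₂P(x,y):
  X=0: 0.523212, 0.180786
  X=1: 0.284649, 0.457817
Sum of the 4 terms: H(X,Y) = 1.44646 bits

Marginal of Y (column sums):
  P(Y=0) = 4/13 + 1/13 = 5/13
  P(Y=1) = 1/26 + 15/26 = 8/13
H(Y) = -[(5/13)·log₂(5/13) + (8/13)·log₂(8/13)]
  = 0.530197 + 0.431040 = 0.96124 bits

H(X|Y) = H(X,Y) - H(Y) = 1.44646 - 0.96124 = 0.4852 bits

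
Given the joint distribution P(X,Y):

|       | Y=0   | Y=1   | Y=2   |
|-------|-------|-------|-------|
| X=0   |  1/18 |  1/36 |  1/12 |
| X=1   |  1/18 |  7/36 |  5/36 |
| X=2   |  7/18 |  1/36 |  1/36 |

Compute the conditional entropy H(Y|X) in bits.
1.0970 bits

H(Y|X) = H(X,Y) - H(X)

H(X,Y) = -Σ_{x,y} P(x,y) log₂ P(x,y). Per-cell terms -P(x,y)·log₂P(x,y):
  X=0: 0.23166, 0.14361, 0.29875
  X=1: 0.23166, 0.45939, 0.39556
  X=2: 0.52989, 0.14361, 0.14361
Sum of the 9 terms: H(X,Y) = 2.5777 bits

Marginal of X (row sums):
  P(X=0) = 1/18 + 1/36 + 1/12 = 1/6
  P(X=1) = 1/18 + 7/36 + 5/36 = 7/18
  P(X=2) = 7/18 + 1/36 + 1/36 = 4/9
H(X) = -[(1/6)·log₂(1/6) + (7/18)·log₂(7/18) + (4/9)·log₂(4/9)]
  = 0.43083 + 0.52989 + 0.51997 = 1.4807 bits

H(Y|X) = H(X,Y) - H(X) = 2.5777 - 1.4807 = 1.0970 bits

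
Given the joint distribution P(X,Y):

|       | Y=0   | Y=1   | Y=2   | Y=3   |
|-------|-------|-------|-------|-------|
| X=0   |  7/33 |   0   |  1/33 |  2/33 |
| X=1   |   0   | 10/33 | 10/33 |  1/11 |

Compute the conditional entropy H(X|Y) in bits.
0.2936 bits

H(X|Y) = H(X,Y) - H(Y)

H(X,Y) = -Σ_{x,y} P(x,y) log₂ P(x,y). Per-cell terms -P(x,y)·log₂P(x,y):
  X=0: 0.47452, 0.00000, 0.15286, 0.24511
  X=1: 0.00000, 0.52196, 0.52196, 0.31449
  (cells with P = 0 contribute 0)
Sum of the 8 terms: H(X,Y) = 2.2309 bits

Marginal of Y (column sums):
  P(Y=0) = 7/33 + 0 = 7/33
  P(Y=1) = 0 + 10/33 = 10/33
  P(Y=2) = 1/33 + 10/33 = 1/3
  P(Y=3) = 2/33 + 1/11 = 5/33
H(Y) = -[(7/33)·log₂(7/33) + (10/33)·log₂(10/33) + (1/3)·log₂(1/3) + (5/33)·log₂(5/33)]
  = 0.47452 + 0.52196 + 0.52832 + 0.41249 = 1.9373 bits

H(X|Y) = H(X,Y) - H(Y) = 2.2309 - 1.9373 = 0.2936 bits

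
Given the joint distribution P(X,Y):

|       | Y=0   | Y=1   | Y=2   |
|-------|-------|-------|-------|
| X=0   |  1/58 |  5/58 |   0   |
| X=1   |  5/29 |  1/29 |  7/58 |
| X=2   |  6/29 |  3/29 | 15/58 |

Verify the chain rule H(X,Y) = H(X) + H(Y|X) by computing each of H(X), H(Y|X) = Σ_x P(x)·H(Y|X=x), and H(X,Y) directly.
H(X) = 1.3289 bits, H(Y|X) = 1.3633 bits, H(X,Y) = 2.6922 bits

Marginal of X (row sums):
  P(X=0) = 1/58 + 5/58 + 0 = 3/29
  P(X=1) = 5/29 + 1/29 + 7/58 = 19/58
  P(X=2) = 6/29 + 3/29 + 15/58 = 33/58
H(X) = -[(3/29)·log₂(3/29) + (19/58)·log₂(19/58) + (33/58)·log₂(33/58)]
  = 0.33859 + 0.52743 + 0.46290 = 1.3289 bits

H(Y|X) = Σ_x P(x)·H(Y|X=x):
  X=0: P(X=0) = 3/29, P(Y|X=0) = (1/6, 5/6, 0) → H(Y|X=0) = 0.65002
  X=1: P(X=1) = 19/58, P(Y|X=1) = (10/19, 2/19, 7/19) → H(Y|X=1) = 1.35999
  X=2: P(X=2) = 33/58, P(Y|X=2) = (4/11, 2/11, 5/11) → H(Y|X=2) = 1.49492
H(Y|X) = (3/29)·0.65002 + (19/58)·1.35999 + (33/58)·1.49492 = 1.3633 bits

H(X,Y) = -Σ_{x,y} P(x,y) log₂ P(x,y). Per-cell terms -P(x,y)·log₂P(x,y):
  X=0: 0.10100, 0.30483, 0.00000
  X=1: 0.43725, 0.16752, 0.36818
  X=2: 0.47028, 0.33859, 0.50459
  (cells with P = 0 contribute 0)
Sum of the 9 terms: H(X,Y) = 2.6922 bits

Chain rule check:
  H(X) + H(Y|X) = 1.3289 + 1.3633 = 2.6922 bits
  H(X,Y) = 2.6922 bits
✓ Chain rule verified.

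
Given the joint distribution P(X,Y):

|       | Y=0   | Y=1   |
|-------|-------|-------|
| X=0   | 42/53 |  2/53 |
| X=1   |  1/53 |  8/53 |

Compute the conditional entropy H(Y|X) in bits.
0.3069 bits

H(Y|X) = H(X,Y) - H(X)

H(X,Y) = -Σ_{x,y} P(x,y) log₂ P(x,y). Per-cell terms -P(x,y)·log₂P(x,y):
  X=0: 0.2659, 0.1784
  X=1: 0.1081, 0.4118
Sum of the 4 terms: H(X,Y) = 0.9642 bits

Marginal of X (row sums):
  P(X=0) = 42/53 + 2/53 = 44/53
  P(X=1) = 1/53 + 8/53 = 9/53
H(X) = -[(44/53)·log₂(44/53) + (9/53)·log₂(9/53)]
  = 0.2229 + 0.4344 = 0.6573 bits

H(Y|X) = H(X,Y) - H(X) = 0.9642 - 0.6573 = 0.3069 bits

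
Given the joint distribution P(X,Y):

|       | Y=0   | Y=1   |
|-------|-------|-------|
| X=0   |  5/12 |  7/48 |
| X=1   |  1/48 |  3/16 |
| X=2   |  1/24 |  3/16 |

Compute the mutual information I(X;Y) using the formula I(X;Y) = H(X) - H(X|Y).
0.2799 bits

I(X;Y) = H(X) - H(X|Y)

Marginal of X (row sums):
  P(X=0) = 5/12 + 7/48 = 9/16
  P(X=1) = 1/48 + 3/16 = 5/24
  P(X=2) = 1/24 + 3/16 = 11/48
H(X) = -[(9/16)·log₂(9/16) + (5/24)·log₂(5/24) + (11/48)·log₂(11/48)]
  = 0.466917 + 0.471466 + 0.487101 = 1.42548 bits

Marginal of Y (column sums):
  P(Y=0) = 5/12 + 1/48 + 1/24 = 23/48
  P(Y=1) = 7/48 + 3/16 + 3/16 = 25/48
H(X|Y) = Σ_y P(y)·H(X|Y=y):
  Y=0: P(Y=0) = 23/48, P(X|Y=0) = (20/23, 1/23, 2/23) → H(X|Y=0) = 0.678407
  Y=1: P(Y=1) = 25/48, P(X|Y=1) = (7/25, 9/25, 9/25) → H(X|Y=1) = 1.575451
H(X|Y) = (23/48)·0.678407 + (25/48)·1.575451 = 1.14562 bits

I(X;Y) = H(X) - H(X|Y) = 1.42548 - 1.14562 = 0.2799 bits

Cross-check via I(X;Y) = H(X) + H(Y) - H(X,Y): computing H(Y) from the column sums and H(X,Y) from the 6 cells in the same way gives H(Y) = 0.99875 bits and H(X,Y) = 2.14436 bits, so
I(X;Y) = 1.42548 + 0.99875 - 2.14436 = 0.2799 bits ✓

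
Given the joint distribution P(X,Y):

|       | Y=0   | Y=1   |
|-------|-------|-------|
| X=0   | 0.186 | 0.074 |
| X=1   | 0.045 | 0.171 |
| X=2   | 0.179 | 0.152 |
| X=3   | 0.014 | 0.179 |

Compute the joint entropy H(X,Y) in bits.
2.7542 bits

H(X,Y) = -Σ_{x,y} P(x,y) log₂ P(x,y). Per-cell terms -P(x,y)·log₂P(x,y):
  X=0: 0.45135, 0.27797
  X=1: 0.20133, 0.43570
  X=2: 0.44427, 0.41311
  X=3: 0.08622, 0.44427
Sum of the 8 terms: H(X,Y) = 2.7542 bits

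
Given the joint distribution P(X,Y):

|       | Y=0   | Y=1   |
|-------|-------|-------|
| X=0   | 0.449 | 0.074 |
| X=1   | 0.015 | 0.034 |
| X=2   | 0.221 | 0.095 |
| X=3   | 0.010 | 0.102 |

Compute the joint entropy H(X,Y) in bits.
2.2597 bits

H(X,Y) = -Σ_{x,y} P(x,y) log₂ P(x,y). Per-cell terms -P(x,y)·log₂P(x,y):
  X=0: 0.5187, 0.2780
  X=1: 0.0909, 0.1659
  X=2: 0.4813, 0.3226
  X=3: 0.0664, 0.3359
Sum of the 8 terms: H(X,Y) = 2.2597 bits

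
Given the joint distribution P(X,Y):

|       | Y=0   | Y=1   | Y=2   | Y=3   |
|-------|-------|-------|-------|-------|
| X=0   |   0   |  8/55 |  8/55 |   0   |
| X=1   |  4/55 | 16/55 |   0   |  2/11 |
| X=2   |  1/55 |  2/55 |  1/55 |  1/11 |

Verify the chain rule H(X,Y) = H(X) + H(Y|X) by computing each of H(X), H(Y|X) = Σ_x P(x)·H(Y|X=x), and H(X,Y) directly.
H(X) = 1.4225 bits, H(Y|X) = 1.3256 bits, H(X,Y) = 2.7481 bits

Marginal of X (row sums):
  P(X=0) = 0 + 8/55 + 8/55 + 0 = 16/55
  P(X=1) = 4/55 + 16/55 + 0 + 2/11 = 6/11
  P(X=2) = 1/55 + 2/55 + 1/55 + 1/11 = 9/55
H(X) = -[(16/55)·log₂(16/55) + (6/11)·log₂(6/11) + (9/55)·log₂(9/55)]
  = 0.51821 + 0.47698 + 0.42733 = 1.4225 bits

H(Y|X) = Σ_x P(x)·H(Y|X=x):
  X=0: P(X=0) = 16/55, P(Y|X=0) = (0, 1/2, 1/2, 0) → H(Y|X=0) = 1.00000
  X=1: P(X=1) = 6/11, P(Y|X=1) = (2/15, 8/15, 0, 1/3) → H(Y|X=1) = 1.39958
  X=2: P(X=2) = 9/55, P(Y|X=2) = (1/9, 2/9, 1/9, 5/9) → H(Y|X=2) = 1.65774
H(Y|X) = (16/55)·1.00000 + (6/11)·1.39958 + (9/55)·1.65774 = 1.3256 bits

H(X,Y) = -Σ_{x,y} P(x,y) log₂ P(x,y). Per-cell terms -P(x,y)·log₂P(x,y):
  X=0: 0.00000, 0.40456, 0.40456, 0.00000
  X=1: 0.27501, 0.51821, 0.00000, 0.44717
  X=2: 0.10512, 0.17387, 0.10512, 0.31449
  (cells with P = 0 contribute 0)
Sum of the 12 terms: H(X,Y) = 2.7481 bits

Chain rule check:
  H(X) + H(Y|X) = 1.4225 + 1.3256 = 2.7481 bits
  H(X,Y) = 2.7481 bits
✓ Chain rule verified.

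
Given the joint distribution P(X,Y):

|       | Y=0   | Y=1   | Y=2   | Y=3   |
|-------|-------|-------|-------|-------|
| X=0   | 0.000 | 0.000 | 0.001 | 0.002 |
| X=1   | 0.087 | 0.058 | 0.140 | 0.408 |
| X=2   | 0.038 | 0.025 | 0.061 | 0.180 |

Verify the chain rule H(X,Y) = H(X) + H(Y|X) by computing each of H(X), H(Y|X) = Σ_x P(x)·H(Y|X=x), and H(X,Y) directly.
H(X) = 0.9140 bits, H(Y|X) = 1.5872 bits, H(X,Y) = 2.5012 bits

Marginal of X (row sums):
  P(X=0) = 0.000 + 0.000 + 0.001 + 0.002 = 0.003
  P(X=1) = 0.087 + 0.058 + 0.140 + 0.408 = 0.693
  P(X=2) = 0.038 + 0.025 + 0.061 + 0.180 = 0.304
H(X) = -[0.003·log₂(0.003) + 0.693·log₂(0.693) + 0.304·log₂(0.304)]
  = 0.02514 + 0.36665 + 0.52223 = 0.9140 bits

H(Y|X) = Σ_x P(x)·H(Y|X=x):
  X=0: P(X=0) = 0.003, P(Y|X=0) = (0, 0, 1/3, 2/3) → H(Y|X=0) = 0.91830
  X=1: P(X=1) = 0.693, P(Y|X=1) = (29/231, 58/693, 20/99, 136/231) → H(Y|X=1) = 1.59148
  X=2: P(X=2) = 0.304, P(Y|X=2) = (1/8, 25/304, 61/304, 45/76) → H(Y|X=2) = 1.58403
H(Y|X) = 0.003·0.91830 + 0.693·1.59148 + 0.304·1.58403 = 1.5872 bits

H(X,Y) = -Σ_{x,y} P(x,y) log₂ P(x,y). Per-cell terms -P(x,y)·log₂P(x,y):
  X=0: 0.00000, 0.00000, 0.00997, 0.01793
  X=1: 0.30649, 0.23825, 0.39711, 0.52769
  X=2: 0.17928, 0.13305, 0.24614, 0.44531
  (cells with P = 0 contribute 0)
Sum of the 12 terms: H(X,Y) = 2.5012 bits

Chain rule check:
  H(X) + H(Y|X) = 0.9140 + 1.5872 = 2.5012 bits
  H(X,Y) = 2.5012 bits
✓ Chain rule verified.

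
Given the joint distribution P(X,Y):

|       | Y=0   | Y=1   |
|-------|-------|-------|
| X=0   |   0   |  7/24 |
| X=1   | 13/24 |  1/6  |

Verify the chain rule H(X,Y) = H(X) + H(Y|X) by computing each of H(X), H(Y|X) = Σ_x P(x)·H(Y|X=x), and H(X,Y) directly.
H(X) = 0.8709 bits, H(Y|X) = 0.5575 bits, H(X,Y) = 1.4284 bits

Marginal of X (row sums):
  P(X=0) = 0 + 7/24 = 7/24
  P(X=1) = 13/24 + 1/6 = 17/24
H(X) = -[(7/24)·log₂(7/24) + (17/24)·log₂(17/24)]
  = 0.5185 + 0.3524 = 0.8709 bits

H(Y|X) = Σ_x P(x)·H(Y|X=x):
  X=0: P(X=0) = 7/24, P(Y|X=0) = (0, 1) → H(Y|X=0) = 0.0000
  X=1: P(X=1) = 17/24, P(Y|X=1) = (13/17, 4/17) → H(Y|X=1) = 0.7871
H(Y|X) = (7/24)·0.0000 + (17/24)·0.7871 = 0.5575 bits

H(X,Y) = -Σ_{x,y} P(x,y) log₂ P(x,y). Per-cell terms -P(x,y)·log₂P(x,y):
  X=0: 0.0000, 0.5185
  X=1: 0.4791, 0.4308
  (cells with P = 0 contribute 0)
Sum of the 4 terms: H(X,Y) = 1.4284 bits

Chain rule check:
  H(X) + H(Y|X) = 0.8709 + 0.5575 = 1.4284 bits
  H(X,Y) = 1.4284 bits
✓ Chain rule verified.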